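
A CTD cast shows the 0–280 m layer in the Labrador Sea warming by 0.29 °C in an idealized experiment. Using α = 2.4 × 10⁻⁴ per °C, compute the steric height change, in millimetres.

Δh = 19.5 mm

Δh = αΔT·H = 2.4×10⁻⁴ × 0.29 × 280 = 0.019488 m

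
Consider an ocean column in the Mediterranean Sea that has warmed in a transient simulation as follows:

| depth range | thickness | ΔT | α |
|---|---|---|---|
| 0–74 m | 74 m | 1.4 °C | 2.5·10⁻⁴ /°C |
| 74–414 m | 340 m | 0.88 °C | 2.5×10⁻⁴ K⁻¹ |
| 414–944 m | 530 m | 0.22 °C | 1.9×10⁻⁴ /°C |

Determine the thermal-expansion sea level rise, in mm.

Δh ≈ 120 mm

1.4 × 2.5×10⁻⁴ × 74 = 0.02590 m
Layer 2: 0.88 × 2.5×10⁻⁴ × 340 = 0.07480 m
414–944 m: 530 × 1.9×10⁻⁴ × 0.22 = 0.022154 m
Δh = 0.02590 + 0.07480 + 0.022154 = 0.122854 m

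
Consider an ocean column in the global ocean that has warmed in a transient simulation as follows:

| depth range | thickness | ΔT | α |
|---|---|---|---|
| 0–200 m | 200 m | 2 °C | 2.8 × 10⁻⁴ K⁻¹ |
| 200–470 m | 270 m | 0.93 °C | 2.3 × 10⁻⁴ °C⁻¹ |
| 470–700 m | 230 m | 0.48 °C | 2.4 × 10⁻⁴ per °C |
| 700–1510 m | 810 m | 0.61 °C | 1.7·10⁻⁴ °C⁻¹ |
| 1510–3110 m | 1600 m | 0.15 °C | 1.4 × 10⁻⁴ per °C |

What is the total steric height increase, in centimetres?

0–200 m: 200 × 2 × 2.8×10⁻⁴ = 0.11200 m
Layer 2: 2.3×10⁻⁴ × 270 × 0.93 = 0.057753 m
0.48 × 2.4×10⁻⁴ × 230 = 0.026496 m
Layer 4: 1.7×10⁻⁴ × 0.61 × 810 = 0.083997 m
Layer 5: 0.15 × 1600 × 1.4×10⁻⁴ = 0.03360 m
Δh = 0.11200 + 0.057753 + 0.026496 + 0.083997 + 0.03360 = 0.313846 m

31 cm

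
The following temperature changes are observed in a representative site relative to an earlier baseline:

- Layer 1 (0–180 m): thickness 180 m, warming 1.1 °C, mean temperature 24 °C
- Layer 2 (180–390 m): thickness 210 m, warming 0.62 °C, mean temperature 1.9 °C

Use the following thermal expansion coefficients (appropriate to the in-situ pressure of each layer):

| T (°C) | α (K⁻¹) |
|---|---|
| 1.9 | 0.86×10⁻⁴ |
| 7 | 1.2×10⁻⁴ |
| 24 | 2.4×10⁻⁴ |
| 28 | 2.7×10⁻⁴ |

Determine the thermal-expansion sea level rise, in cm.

Layer 1 at 24 °C → α = 2.4×10⁻⁴ K⁻¹
Layer 2 at 1.9 °C → α = 0.86×10⁻⁴ K⁻¹
0–180 m: 1.1 × 2.4×10⁻⁴ × 180 = 0.04752 m
180–390 m: 210 × 0.86×10⁻⁴ × 0.62 = 0.0111972 m
Δh = 0.04752 + 0.0111972 = 0.0587172 m ≈ 5.87 cm

5.87 cm of thermosteric rise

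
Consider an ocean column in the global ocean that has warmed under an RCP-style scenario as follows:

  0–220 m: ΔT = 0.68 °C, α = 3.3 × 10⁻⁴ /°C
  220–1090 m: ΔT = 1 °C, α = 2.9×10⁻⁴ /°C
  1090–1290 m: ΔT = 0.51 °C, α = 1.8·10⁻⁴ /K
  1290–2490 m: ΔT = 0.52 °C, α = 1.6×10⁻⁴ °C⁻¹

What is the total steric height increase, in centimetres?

Δh ≈ 42.0 cm

0–220 m: 0.68 × 3.3×10⁻⁴ × 220 = 0.049368 m
Layer 2: 2.9×10⁻⁴ × 1 × 870 = 0.25230 m
1090–1290 m: 1.8×10⁻⁴ × 0.51 × 200 = 0.01836 m
1200 × 1.6×10⁻⁴ × 0.52 = 0.09984 m
Δh = 0.049368 + 0.25230 + 0.01836 + 0.09984 = 0.419868 m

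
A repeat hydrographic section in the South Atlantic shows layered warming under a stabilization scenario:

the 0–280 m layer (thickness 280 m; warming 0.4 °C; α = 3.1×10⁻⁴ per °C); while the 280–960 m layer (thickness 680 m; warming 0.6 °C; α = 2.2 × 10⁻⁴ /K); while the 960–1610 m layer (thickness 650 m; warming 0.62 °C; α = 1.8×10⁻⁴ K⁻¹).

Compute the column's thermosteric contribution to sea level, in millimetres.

0–280 m: 280 × 3.1×10⁻⁴ × 0.4 = 0.03472 m
Layer 2: 2.2×10⁻⁴ × 0.6 × 680 = 0.08976 m
1.8×10⁻⁴ × 650 × 0.62 = 0.07254 m
Δh = 0.03472 + 0.08976 + 0.07254 = 0.19702 m ≈ 200 mm

200 mm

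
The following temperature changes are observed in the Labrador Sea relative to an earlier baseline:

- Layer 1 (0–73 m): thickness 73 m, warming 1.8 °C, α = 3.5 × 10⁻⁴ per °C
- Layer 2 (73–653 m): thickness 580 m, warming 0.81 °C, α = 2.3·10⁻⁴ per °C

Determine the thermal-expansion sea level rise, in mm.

Δh ≈ 154 mm

1.8 × 73 × 3.5×10⁻⁴ = 0.04599 m
73–653 m: 2.3×10⁻⁴ × 0.81 × 580 = 0.108054 m
Δh = 0.04599 + 0.108054 = 0.154044 m ≈ 154 mm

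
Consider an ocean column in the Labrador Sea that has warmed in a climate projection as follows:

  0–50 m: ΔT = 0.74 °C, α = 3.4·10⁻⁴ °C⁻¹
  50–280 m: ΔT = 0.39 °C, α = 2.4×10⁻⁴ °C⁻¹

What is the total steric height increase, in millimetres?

34.1 mm of thermosteric rise

0–50 m: 3.4×10⁻⁴ × 0.74 × 50 = 0.01258 m
50–280 m: 2.4×10⁻⁴ × 230 × 0.39 = 0.021528 m
Δh = 0.01258 + 0.021528 = 0.034108 m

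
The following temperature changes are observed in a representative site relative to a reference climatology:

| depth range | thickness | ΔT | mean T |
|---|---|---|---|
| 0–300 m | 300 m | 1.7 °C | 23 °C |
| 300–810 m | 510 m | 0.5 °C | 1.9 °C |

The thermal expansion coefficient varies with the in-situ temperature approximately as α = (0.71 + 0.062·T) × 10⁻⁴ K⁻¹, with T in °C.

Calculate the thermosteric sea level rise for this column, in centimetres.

13 cm of thermosteric rise

Layer 1: α = (0.71 + 0.062×23)×10⁻⁴ = 2.136×10⁻⁴ K⁻¹
Layer 2: α = (0.71 + 0.062×1.9)×10⁻⁴ = 0.8278×10⁻⁴ K⁻¹
1.7 × 300 × 2.136×10⁻⁴ = 0.108936 m
Layer 2: 510 × 0.8278×10⁻⁴ × 0.5 = 0.0211089 m
Δh = 0.108936 + 0.0211089 = 0.1300449 m ≈ 13 cm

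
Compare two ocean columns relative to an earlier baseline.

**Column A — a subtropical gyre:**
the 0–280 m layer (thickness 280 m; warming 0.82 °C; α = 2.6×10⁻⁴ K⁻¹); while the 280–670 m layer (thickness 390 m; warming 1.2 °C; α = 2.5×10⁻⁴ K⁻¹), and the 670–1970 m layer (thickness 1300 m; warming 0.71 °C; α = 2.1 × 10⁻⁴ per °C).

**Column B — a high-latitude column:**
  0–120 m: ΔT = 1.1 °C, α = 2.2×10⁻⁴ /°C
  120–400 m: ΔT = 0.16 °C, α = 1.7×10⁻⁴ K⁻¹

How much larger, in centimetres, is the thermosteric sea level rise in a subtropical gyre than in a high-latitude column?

33.4 cm larger

A Layer 1: 280 × 2.6×10⁻⁴ × 0.82 = 0.059696 m
A Layer 2: 1.2 × 2.5×10⁻⁴ × 390 = 0.11700 m
A Layer 3: 2.1×10⁻⁴ × 0.71 × 1300 = 0.19383 m
A total: 0.370526 m
B 1.1 × 2.2×10⁻⁴ × 120 = 0.02904 m
B 120–400 m: 280 × 1.7×10⁻⁴ × 0.16 = 0.007616 m
B total: 0.036656 m
Difference: 0.370526 − 0.036656 = 0.33387 m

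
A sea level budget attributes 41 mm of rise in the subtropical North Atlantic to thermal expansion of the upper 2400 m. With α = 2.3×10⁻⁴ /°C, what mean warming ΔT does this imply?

ΔT = Δh/(αH) = 0.041 / (2.3×10⁻⁴ × 2400) ≈ 0.07428 °C

ΔT ≈ 0.0743 °C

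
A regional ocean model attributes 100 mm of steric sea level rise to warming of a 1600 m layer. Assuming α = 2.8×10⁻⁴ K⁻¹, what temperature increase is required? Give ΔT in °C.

ΔT = Δh/(αH) = 0.1 / (2.8×10⁻⁴ × 1600) ≈ 0.2232 °C

0.223 °C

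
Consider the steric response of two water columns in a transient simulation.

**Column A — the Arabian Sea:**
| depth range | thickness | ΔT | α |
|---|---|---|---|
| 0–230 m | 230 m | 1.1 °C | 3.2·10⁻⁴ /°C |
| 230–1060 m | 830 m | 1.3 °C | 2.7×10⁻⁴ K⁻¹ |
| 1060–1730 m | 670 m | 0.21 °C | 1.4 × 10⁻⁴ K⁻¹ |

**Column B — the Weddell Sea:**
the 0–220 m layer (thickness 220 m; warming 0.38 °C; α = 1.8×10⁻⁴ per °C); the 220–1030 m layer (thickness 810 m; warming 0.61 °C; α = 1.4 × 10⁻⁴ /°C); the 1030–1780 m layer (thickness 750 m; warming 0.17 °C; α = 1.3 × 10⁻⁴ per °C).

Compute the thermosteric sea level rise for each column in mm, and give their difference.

Δh_A ≈ 390 mm, Δh_B ≈ 100 mm; difference ≈ 290 mm

A 0–230 m: 3.2×10⁻⁴ × 1.1 × 230 = 0.08096 m
A Layer 2: 2.7×10⁻⁴ × 1.3 × 830 = 0.29133 m
A 670 × 0.21 × 1.4×10⁻⁴ = 0.019698 m
A total: 0.391988 m
B 0–220 m: 220 × 1.8×10⁻⁴ × 0.38 = 0.015048 m
B Layer 2: 1.4×10⁻⁴ × 810 × 0.61 = 0.069174 m
B 1030–1780 m: 750 × 1.3×10⁻⁴ × 0.17 = 0.016575 m
B total: 0.100797 m
Difference: 0.391988 − 0.100797 = 0.291191 m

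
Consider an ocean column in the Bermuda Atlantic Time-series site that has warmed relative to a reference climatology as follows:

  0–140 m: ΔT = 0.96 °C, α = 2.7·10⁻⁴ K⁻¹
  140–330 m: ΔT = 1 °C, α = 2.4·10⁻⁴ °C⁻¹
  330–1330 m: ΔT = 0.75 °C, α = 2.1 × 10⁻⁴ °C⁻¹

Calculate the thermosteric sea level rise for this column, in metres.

0.239 m

140 × 2.7×10⁻⁴ × 0.96 = 0.036288 m
2.4×10⁻⁴ × 1 × 190 = 0.04560 m
330–1330 m: 0.75 × 2.1×10⁻⁴ × 1000 = 0.15750 m
Δh = 0.036288 + 0.04560 + 0.15750 = 0.239388 m ≈ 0.239 m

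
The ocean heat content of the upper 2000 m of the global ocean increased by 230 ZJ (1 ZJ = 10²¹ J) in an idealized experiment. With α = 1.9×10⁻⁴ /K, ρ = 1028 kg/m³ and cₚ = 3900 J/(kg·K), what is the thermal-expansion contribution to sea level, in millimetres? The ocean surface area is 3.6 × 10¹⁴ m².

Δh ≈ 30 mm

Per unit area: Q = 230×10²¹ / (3.6×10¹⁴) ≈ 6.389×10⁸ J/m²
Δh = αQ/(ρcₚ) = 1.9×10⁻⁴ × 6.389×10⁸ / (1028 × 3900) ≈ 0.030278 m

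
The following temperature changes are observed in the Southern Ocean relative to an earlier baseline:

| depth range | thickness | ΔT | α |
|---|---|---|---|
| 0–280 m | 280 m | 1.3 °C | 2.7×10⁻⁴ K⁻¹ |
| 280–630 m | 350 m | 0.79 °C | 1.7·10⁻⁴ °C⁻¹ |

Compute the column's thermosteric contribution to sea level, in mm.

0–280 m: 280 × 2.7×10⁻⁴ × 1.3 = 0.09828 m
Layer 2: 1.7×10⁻⁴ × 350 × 0.79 = 0.047005 m
Δh = 0.09828 + 0.047005 = 0.145285 m

about 145 mm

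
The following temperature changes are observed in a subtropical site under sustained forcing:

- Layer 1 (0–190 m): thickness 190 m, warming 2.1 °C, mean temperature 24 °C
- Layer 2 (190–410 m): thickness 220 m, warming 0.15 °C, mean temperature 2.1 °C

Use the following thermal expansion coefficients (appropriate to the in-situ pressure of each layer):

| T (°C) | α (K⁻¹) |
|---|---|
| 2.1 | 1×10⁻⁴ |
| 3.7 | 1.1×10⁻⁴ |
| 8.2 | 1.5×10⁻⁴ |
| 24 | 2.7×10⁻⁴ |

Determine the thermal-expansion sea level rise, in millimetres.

Layer 1 at 24 °C → α = 2.7×10⁻⁴ K⁻¹
Layer 2 at 2.1 °C → α = 1×10⁻⁴ K⁻¹
2.7×10⁻⁴ × 190 × 2.1 = 0.10773 m
Layer 2: 1×10⁻⁴ × 220 × 0.15 = 0.00330 m
Δh = 0.10773 + 0.00330 = 0.11103 m ≈ 110 mm

110 mm of thermosteric rise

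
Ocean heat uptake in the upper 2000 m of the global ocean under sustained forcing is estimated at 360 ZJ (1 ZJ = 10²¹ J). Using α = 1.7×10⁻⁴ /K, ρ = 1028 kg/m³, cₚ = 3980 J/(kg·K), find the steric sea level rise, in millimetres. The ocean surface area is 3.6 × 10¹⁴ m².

41.6 mm

Per unit area: Q = 360×10²¹ / (3.6×10¹⁴) = 1×10⁹ J/m²
Δh = αQ/(ρcₚ) = 1.7×10⁻⁴ × 1×10⁹ / (1028 × 3980) ≈ 0.04155 m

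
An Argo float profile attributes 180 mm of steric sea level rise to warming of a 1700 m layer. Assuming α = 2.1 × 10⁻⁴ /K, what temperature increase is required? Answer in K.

ΔT = Δh/(αH) = 0.18 / (2.1×10⁻⁴ × 1700) ≈ 0.5042 K

0.504 K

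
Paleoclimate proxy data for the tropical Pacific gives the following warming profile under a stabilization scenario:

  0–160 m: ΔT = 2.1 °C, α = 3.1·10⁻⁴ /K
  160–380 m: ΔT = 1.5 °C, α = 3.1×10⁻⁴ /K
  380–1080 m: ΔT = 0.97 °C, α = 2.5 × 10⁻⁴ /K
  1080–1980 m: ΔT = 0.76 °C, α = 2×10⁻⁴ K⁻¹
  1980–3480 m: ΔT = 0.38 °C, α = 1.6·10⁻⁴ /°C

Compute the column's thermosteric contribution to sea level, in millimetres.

about 600 mm

Layer 1: 160 × 3.1×10⁻⁴ × 2.1 = 0.10416 m
160–380 m: 220 × 3.1×10⁻⁴ × 1.5 = 0.10230 m
380–1080 m: 2.5×10⁻⁴ × 0.97 × 700 = 0.16975 m
1080–1980 m: 0.76 × 900 × 2×10⁻⁴ = 0.13680 m
1500 × 0.38 × 1.6×10⁻⁴ = 0.09120 m
Δh = 0.10416 + 0.10230 + 0.16975 + 0.13680 + 0.09120 = 0.60421 m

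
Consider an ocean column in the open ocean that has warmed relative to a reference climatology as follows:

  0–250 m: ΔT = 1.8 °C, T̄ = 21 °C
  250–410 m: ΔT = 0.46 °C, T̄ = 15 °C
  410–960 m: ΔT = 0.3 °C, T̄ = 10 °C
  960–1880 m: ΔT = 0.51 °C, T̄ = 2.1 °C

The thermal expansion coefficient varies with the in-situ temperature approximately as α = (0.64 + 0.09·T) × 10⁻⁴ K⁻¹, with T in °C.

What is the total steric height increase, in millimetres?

Layer 1: α = (0.64 + 0.09×21)×10⁻⁴ = 2.53×10⁻⁴ K⁻¹
Layer 2: α = (0.64 + 0.09×15)×10⁻⁴ = 1.99×10⁻⁴ K⁻¹
Layer 3: α = (0.64 + 0.09×10)×10⁻⁴ = 1.54×10⁻⁴ K⁻¹
Layer 4: α = (0.64 + 0.09×2.1)×10⁻⁴ = 0.829×10⁻⁴ K⁻¹
1.8 × 250 × 2.53×10⁻⁴ = 0.11385 m
1.99×10⁻⁴ × 160 × 0.46 = 0.0146464 m
410–960 m: 0.3 × 550 × 1.54×10⁻⁴ = 0.02541 m
Layer 4: 0.829×10⁻⁴ × 920 × 0.51 = 0.03889668 m
Δh = 0.11385 + 0.0146464 + 0.02541 + 0.03889668 = 0.19280308 m

193 mm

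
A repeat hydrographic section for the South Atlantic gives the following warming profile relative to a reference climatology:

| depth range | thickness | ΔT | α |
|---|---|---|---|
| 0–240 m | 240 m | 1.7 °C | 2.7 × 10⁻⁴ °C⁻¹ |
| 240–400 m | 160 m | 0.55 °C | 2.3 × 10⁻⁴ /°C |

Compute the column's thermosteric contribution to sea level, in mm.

Δh = 130 mm

2.7×10⁻⁴ × 240 × 1.7 = 0.11016 m
Layer 2: 2.3×10⁻⁴ × 0.55 × 160 = 0.02024 m
Δh = 0.11016 + 0.02024 = 0.13040 m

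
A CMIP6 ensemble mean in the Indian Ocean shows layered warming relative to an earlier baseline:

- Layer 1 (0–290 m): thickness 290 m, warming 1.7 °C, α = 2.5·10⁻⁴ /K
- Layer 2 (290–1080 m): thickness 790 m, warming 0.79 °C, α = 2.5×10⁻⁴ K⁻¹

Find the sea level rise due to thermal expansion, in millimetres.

1.7 × 290 × 2.5×10⁻⁴ = 0.12325 m
290–1080 m: 790 × 2.5×10⁻⁴ × 0.79 = 0.156025 m
Δh = 0.12325 + 0.156025 = 0.279275 m

279 mm of thermosteric rise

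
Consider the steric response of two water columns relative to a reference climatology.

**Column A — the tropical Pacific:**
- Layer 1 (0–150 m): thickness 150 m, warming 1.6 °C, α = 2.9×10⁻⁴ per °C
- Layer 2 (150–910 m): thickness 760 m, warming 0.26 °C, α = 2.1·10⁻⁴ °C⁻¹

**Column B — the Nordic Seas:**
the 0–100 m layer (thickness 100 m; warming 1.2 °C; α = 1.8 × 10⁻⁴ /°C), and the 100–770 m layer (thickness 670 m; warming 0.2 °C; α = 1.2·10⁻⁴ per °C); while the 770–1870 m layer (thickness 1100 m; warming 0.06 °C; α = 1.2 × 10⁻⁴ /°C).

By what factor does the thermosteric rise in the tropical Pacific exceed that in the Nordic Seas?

A 2.9×10⁻⁴ × 150 × 1.6 = 0.06960 m
A 150–910 m: 0.26 × 2.1×10⁻⁴ × 760 = 0.041496 m
A total: 0.111096 m
B 0–100 m: 1.8×10⁻⁴ × 1.2 × 100 = 0.02160 m
B 0.2 × 1.2×10⁻⁴ × 670 = 0.01608 m
B Layer 3: 0.06 × 1100 × 1.2×10⁻⁴ = 0.00792 m
B total: 0.04560 m
Ratio: 0.111096 / 0.04560 ≈ 2.436

a factor of 2.4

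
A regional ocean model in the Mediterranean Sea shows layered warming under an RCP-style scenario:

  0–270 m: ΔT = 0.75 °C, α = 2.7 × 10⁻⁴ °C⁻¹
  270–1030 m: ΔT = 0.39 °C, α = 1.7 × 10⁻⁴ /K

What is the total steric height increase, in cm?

Layer 1: 0.75 × 2.7×10⁻⁴ × 270 = 0.054675 m
270–1030 m: 1.7×10⁻⁴ × 0.39 × 760 = 0.050388 m
Δh = 0.054675 + 0.050388 = 0.105063 m

10.5 cm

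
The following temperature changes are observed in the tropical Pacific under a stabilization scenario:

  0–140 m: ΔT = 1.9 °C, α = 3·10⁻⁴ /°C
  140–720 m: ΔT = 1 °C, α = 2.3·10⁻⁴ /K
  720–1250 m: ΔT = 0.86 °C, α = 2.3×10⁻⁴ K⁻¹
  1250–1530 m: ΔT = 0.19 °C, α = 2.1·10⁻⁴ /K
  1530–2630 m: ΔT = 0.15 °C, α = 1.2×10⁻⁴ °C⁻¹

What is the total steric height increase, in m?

Layer 1: 3×10⁻⁴ × 140 × 1.9 = 0.07980 m
1 × 580 × 2.3×10⁻⁴ = 0.13340 m
2.3×10⁻⁴ × 0.86 × 530 = 0.104834 m
Layer 4: 0.19 × 280 × 2.1×10⁻⁴ = 0.011172 m
0.15 × 1100 × 1.2×10⁻⁴ = 0.01980 m
Δh = 0.07980 + 0.13340 + 0.104834 + 0.011172 + 0.01980 = 0.349006 m

0.349 m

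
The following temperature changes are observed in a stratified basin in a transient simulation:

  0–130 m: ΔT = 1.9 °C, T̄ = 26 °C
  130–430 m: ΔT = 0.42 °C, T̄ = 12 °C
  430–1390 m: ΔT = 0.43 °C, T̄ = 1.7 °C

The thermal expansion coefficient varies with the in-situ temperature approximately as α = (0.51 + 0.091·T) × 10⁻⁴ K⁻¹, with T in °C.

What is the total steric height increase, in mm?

about 120 mm

Layer 1: α = (0.51 + 0.091×26)×10⁻⁴ = 2.876×10⁻⁴ K⁻¹
Layer 2: α = (0.51 + 0.091×12)×10⁻⁴ = 1.602×10⁻⁴ K⁻¹
Layer 3: α = (0.51 + 0.091×1.7)×10⁻⁴ = 0.6647×10⁻⁴ K⁻¹
130 × 1.9 × 2.876×10⁻⁴ = 0.0710372 m
300 × 0.42 × 1.602×10⁻⁴ = 0.0201852 m
Layer 3: 0.43 × 0.6647×10⁻⁴ × 960 = 0.027438816 m
Δh = 0.0710372 + 0.0201852 + 0.027438816 = 0.118661216 m ≈ 120 mm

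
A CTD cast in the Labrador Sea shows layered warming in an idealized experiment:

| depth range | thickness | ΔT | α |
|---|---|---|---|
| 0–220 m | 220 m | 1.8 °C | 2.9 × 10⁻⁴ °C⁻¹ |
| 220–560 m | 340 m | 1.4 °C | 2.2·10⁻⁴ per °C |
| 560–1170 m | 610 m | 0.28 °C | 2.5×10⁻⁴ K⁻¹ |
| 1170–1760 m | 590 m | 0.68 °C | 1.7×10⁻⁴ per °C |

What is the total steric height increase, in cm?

Δh ≈ 33 cm

Layer 1: 220 × 2.9×10⁻⁴ × 1.8 = 0.11484 m
220–560 m: 1.4 × 340 × 2.2×10⁻⁴ = 0.10472 m
0.28 × 2.5×10⁻⁴ × 610 = 0.04270 m
Layer 4: 0.68 × 1.7×10⁻⁴ × 590 = 0.068204 m
Δh = 0.11484 + 0.10472 + 0.04270 + 0.068204 = 0.330464 m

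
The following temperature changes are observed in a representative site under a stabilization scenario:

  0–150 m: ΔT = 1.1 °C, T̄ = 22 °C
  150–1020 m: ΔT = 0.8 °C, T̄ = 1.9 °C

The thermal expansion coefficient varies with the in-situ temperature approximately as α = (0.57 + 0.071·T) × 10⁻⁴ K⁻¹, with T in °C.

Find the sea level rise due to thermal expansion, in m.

Δh ≈ 0.084 m

Layer 1: α = (0.57 + 0.071×22)×10⁻⁴ = 2.132×10⁻⁴ K⁻¹
Layer 2: α = (0.57 + 0.071×1.9)×10⁻⁴ = 0.7049×10⁻⁴ K⁻¹
0–150 m: 2.132×10⁻⁴ × 150 × 1.1 = 0.035178 m
Layer 2: 0.8 × 0.7049×10⁻⁴ × 870 = 0.04906104 m
Δh = 0.035178 + 0.04906104 = 0.08423904 m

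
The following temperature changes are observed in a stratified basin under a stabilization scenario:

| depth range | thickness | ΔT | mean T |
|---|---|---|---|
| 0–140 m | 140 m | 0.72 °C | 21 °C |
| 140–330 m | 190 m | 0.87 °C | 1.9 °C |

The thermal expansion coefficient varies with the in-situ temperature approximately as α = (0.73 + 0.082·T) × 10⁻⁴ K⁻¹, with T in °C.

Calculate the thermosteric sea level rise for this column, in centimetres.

about 3.94 cm

Layer 1: α = (0.73 + 0.082×21)×10⁻⁴ = 2.452×10⁻⁴ K⁻¹
Layer 2: α = (0.73 + 0.082×1.9)×10⁻⁴ = 0.8858×10⁻⁴ K⁻¹
Layer 1: 0.72 × 140 × 2.452×10⁻⁴ = 0.02471616 m
140–330 m: 190 × 0.8858×10⁻⁴ × 0.87 = 0.014642274 m
Δh = 0.02471616 + 0.014642274 = 0.039358434 m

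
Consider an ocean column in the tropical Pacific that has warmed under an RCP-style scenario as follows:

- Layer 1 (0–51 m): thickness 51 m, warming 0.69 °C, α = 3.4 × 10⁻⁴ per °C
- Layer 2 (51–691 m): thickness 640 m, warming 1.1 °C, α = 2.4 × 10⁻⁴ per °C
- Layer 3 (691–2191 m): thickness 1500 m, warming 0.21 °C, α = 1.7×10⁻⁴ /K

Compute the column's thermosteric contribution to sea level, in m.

Δh = 0.234 m

Layer 1: 3.4×10⁻⁴ × 0.69 × 51 = 0.0119646 m
2.4×10⁻⁴ × 640 × 1.1 = 0.16896 m
691–2191 m: 1.7×10⁻⁴ × 1500 × 0.21 = 0.05355 m
Δh = 0.0119646 + 0.16896 + 0.05355 = 0.2344746 m ≈ 0.234 m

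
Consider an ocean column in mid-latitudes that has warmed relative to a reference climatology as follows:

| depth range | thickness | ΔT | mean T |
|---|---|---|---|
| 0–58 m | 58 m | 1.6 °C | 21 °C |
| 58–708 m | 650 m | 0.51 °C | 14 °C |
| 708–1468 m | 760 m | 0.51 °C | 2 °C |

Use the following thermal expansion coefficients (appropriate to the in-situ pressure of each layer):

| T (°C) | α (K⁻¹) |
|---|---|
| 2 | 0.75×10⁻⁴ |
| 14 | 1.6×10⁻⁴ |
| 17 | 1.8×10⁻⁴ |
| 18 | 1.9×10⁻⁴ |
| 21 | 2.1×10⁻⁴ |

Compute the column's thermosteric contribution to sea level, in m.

0.102 m

Layer 1 at 21 °C → α = 2.1×10⁻⁴ K⁻¹
Layer 2 at 14 °C → α = 1.6×10⁻⁴ K⁻¹
Layer 3 at 2 °C → α = 0.75×10⁻⁴ K⁻¹
1.6 × 2.1×10⁻⁴ × 58 = 0.019488 m
58–708 m: 1.6×10⁻⁴ × 0.51 × 650 = 0.05304 m
760 × 0.51 × 0.75×10⁻⁴ = 0.02907 m
Δh = 0.019488 + 0.05304 + 0.02907 = 0.101598 m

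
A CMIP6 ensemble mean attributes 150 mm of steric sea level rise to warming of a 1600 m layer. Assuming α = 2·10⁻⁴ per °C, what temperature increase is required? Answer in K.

0.469 K

ΔT = Δh/(αH) = 0.15 / (2×10⁻⁴ × 1600) ≈ 0.4688 K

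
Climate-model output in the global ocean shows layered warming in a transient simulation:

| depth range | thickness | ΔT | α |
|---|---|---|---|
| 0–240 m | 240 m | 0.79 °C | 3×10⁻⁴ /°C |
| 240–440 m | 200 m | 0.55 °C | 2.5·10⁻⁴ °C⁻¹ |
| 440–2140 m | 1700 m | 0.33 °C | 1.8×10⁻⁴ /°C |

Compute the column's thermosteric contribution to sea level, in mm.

185 mm of thermosteric rise

0–240 m: 0.79 × 240 × 3×10⁻⁴ = 0.05688 m
240–440 m: 200 × 2.5×10⁻⁴ × 0.55 = 0.02750 m
Layer 3: 0.33 × 1.8×10⁻⁴ × 1700 = 0.10098 m
Δh = 0.05688 + 0.02750 + 0.10098 = 0.18536 m ≈ 185 mm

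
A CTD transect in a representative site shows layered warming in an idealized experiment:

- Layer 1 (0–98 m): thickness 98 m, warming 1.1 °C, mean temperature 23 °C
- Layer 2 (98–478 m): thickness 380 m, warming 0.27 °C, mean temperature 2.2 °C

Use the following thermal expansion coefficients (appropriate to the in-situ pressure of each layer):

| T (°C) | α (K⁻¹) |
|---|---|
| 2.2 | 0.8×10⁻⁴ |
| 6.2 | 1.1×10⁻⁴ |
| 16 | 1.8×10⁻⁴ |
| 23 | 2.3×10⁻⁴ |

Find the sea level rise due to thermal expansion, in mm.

Layer 1 at 23 °C → α = 2.3×10⁻⁴ K⁻¹
Layer 2 at 2.2 °C → α = 0.8×10⁻⁴ K⁻¹
Layer 1: 1.1 × 98 × 2.3×10⁻⁴ = 0.024794 m
98–478 m: 380 × 0.8×10⁻⁴ × 0.27 = 0.008208 m
Δh = 0.024794 + 0.008208 = 0.033002 m

about 33.0 mm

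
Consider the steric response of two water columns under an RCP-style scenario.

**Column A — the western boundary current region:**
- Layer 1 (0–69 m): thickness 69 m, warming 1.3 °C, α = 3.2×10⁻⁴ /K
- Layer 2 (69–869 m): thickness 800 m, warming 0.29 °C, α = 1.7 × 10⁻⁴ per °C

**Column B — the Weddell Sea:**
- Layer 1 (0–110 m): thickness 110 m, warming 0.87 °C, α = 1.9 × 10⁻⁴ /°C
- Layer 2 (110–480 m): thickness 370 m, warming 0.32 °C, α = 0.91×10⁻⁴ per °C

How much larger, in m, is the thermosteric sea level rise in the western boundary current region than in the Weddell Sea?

A 69 × 3.2×10⁻⁴ × 1.3 = 0.028704 m
A 69–869 m: 0.29 × 1.7×10⁻⁴ × 800 = 0.03944 m
A total: 0.068144 m
B 1.9×10⁻⁴ × 0.87 × 110 = 0.018183 m
B 370 × 0.91×10⁻⁴ × 0.32 = 0.0107744 m
B total: 0.0289574 m
Difference: 0.068144 − 0.0289574 = 0.0391866 m

0.039 m larger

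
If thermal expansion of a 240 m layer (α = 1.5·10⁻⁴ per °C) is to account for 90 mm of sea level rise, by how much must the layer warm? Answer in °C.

2.50 °C

ΔT = Δh/(αH) = 0.09 / (1.5×10⁻⁴ × 240) = 2.500 °C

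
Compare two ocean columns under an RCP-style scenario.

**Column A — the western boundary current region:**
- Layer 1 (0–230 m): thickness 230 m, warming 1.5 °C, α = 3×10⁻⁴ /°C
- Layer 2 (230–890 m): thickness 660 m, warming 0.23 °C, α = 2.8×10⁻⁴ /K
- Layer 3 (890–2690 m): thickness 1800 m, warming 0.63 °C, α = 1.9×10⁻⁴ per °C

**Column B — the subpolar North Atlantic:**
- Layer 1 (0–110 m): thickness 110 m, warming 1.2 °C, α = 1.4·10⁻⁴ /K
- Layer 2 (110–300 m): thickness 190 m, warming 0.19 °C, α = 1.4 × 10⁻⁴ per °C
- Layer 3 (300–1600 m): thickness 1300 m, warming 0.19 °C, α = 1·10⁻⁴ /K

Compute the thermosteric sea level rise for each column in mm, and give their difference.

A 0–230 m: 3×10⁻⁴ × 230 × 1.5 = 0.10350 m
A 0.23 × 660 × 2.8×10⁻⁴ = 0.042504 m
A Layer 3: 0.63 × 1.9×10⁻⁴ × 1800 = 0.21546 m
A total: 0.361464 m
B 0–110 m: 1.2 × 1.4×10⁻⁴ × 110 = 0.01848 m
B 110–300 m: 1.4×10⁻⁴ × 0.19 × 190 = 0.005054 m
B Layer 3: 0.19 × 1300 × 1×10⁻⁴ = 0.02470 m
B total: 0.048234 m
Difference: 0.361464 − 0.048234 = 0.31323 m

A: 361 mm; B: 48.2 mm; difference 313 mm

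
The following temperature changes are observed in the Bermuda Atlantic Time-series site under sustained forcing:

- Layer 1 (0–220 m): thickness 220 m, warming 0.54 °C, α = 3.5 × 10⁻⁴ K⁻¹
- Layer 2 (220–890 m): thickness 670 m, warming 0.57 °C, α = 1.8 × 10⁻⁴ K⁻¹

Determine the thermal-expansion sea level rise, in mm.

110 mm

Layer 1: 220 × 3.5×10⁻⁴ × 0.54 = 0.04158 m
220–890 m: 670 × 0.57 × 1.8×10⁻⁴ = 0.068742 m
Δh = 0.04158 + 0.068742 = 0.110322 m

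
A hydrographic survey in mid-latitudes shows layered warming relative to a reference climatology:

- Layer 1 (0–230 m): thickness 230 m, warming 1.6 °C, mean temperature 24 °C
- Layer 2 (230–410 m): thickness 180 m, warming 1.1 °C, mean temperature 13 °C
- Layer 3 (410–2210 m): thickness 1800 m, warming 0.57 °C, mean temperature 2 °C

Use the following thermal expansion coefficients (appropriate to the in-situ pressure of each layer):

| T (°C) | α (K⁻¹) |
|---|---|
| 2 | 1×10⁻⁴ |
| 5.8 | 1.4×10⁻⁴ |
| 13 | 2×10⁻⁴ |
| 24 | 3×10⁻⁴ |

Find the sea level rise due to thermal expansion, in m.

Layer 1 at 24 °C → α = 3×10⁻⁴ K⁻¹
Layer 2 at 13 °C → α = 2×10⁻⁴ K⁻¹
Layer 3 at 2 °C → α = 1×10⁻⁴ K⁻¹
0–230 m: 3×10⁻⁴ × 1.6 × 230 = 0.11040 m
Layer 2: 1.1 × 2×10⁻⁴ × 180 = 0.03960 m
1×10⁻⁴ × 1800 × 0.57 = 0.10260 m
Δh = 0.11040 + 0.03960 + 0.10260 = 0.25260 m ≈ 0.253 m

Δh = 0.253 m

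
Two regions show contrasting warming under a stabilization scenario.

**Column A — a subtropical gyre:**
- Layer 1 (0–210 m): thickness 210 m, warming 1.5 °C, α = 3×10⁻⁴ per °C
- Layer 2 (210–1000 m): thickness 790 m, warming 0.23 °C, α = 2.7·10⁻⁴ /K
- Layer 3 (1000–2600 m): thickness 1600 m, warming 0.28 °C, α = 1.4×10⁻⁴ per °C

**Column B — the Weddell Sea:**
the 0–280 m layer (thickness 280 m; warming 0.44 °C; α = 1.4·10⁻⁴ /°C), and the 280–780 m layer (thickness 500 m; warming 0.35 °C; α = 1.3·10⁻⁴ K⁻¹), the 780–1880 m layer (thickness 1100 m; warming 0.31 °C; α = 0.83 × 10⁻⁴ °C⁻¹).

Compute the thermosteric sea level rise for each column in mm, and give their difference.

A: 206 mm; B: 68.3 mm; difference 138 mm

A 0–210 m: 210 × 3×10⁻⁴ × 1.5 = 0.09450 m
A 790 × 0.23 × 2.7×10⁻⁴ = 0.049059 m
A Layer 3: 1600 × 1.4×10⁻⁴ × 0.28 = 0.06272 m
A total: 0.206279 m
B 280 × 1.4×10⁻⁴ × 0.44 = 0.017248 m
B 280–780 m: 1.3×10⁻⁴ × 500 × 0.35 = 0.02275 m
B 780–1880 m: 0.31 × 1100 × 0.83×10⁻⁴ = 0.028303 m
B total: 0.068301 m
Difference: 0.206279 − 0.068301 = 0.137978 m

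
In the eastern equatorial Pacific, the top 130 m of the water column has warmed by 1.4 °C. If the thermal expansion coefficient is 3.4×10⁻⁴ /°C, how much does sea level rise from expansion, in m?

Δh = αΔT·H = 3.4×10⁻⁴ × 1.4 × 130 = 0.06188 m

0.0619 m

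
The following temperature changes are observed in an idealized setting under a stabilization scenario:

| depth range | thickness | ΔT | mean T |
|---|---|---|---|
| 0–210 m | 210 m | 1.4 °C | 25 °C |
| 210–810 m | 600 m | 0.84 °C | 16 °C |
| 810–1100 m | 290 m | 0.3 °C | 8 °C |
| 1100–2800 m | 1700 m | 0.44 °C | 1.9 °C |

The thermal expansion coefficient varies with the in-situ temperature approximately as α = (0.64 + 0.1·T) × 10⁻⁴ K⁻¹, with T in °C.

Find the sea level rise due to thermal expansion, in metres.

Layer 1: α = (0.64 + 0.1×25)×10⁻⁴ = 3.14×10⁻⁴ K⁻¹
Layer 2: α = (0.64 + 0.1×16)×10⁻⁴ = 2.24×10⁻⁴ K⁻¹
Layer 3: α = (0.64 + 0.1×8)×10⁻⁴ = 1.44×10⁻⁴ K⁻¹
Layer 4: α = (0.64 + 0.1×1.9)×10⁻⁴ = 0.83×10⁻⁴ K⁻¹
Layer 1: 1.4 × 210 × 3.14×10⁻⁴ = 0.092316 m
210–810 m: 2.24×10⁻⁴ × 0.84 × 600 = 0.112896 m
Layer 3: 0.3 × 290 × 1.44×10⁻⁴ = 0.012528 m
Layer 4: 0.44 × 0.83×10⁻⁴ × 1700 = 0.062084 m
Δh = 0.092316 + 0.112896 + 0.012528 + 0.062084 = 0.279824 m

about 0.28 m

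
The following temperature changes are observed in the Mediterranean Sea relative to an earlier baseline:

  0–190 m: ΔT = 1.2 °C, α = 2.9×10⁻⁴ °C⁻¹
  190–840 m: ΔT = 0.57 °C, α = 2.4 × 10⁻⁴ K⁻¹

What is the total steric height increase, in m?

1.2 × 190 × 2.9×10⁻⁴ = 0.06612 m
0.57 × 650 × 2.4×10⁻⁴ = 0.08892 m
Δh = 0.06612 + 0.08892 = 0.15504 m ≈ 0.155 m

Δh = 0.155 m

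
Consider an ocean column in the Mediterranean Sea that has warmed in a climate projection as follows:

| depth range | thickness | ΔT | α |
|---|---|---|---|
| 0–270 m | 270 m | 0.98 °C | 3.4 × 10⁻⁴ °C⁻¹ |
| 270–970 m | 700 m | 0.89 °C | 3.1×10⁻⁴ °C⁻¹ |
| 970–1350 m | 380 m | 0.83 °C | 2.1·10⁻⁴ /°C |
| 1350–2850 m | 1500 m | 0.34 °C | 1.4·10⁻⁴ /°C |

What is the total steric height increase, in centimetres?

Layer 1: 3.4×10⁻⁴ × 0.98 × 270 = 0.089964 m
700 × 0.89 × 3.1×10⁻⁴ = 0.19313 m
Layer 3: 0.83 × 380 × 2.1×10⁻⁴ = 0.066234 m
1350–2850 m: 1.4×10⁻⁴ × 1500 × 0.34 = 0.07140 m
Δh = 0.089964 + 0.19313 + 0.066234 + 0.07140 = 0.420728 m ≈ 42 cm

Δh ≈ 42 cm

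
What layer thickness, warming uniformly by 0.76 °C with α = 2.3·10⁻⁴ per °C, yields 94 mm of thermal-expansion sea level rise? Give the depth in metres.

H ≈ 540 m

H = Δh/(αΔT) = 0.094 / (2.3×10⁻⁴ × 0.76) ≈ 537.8 m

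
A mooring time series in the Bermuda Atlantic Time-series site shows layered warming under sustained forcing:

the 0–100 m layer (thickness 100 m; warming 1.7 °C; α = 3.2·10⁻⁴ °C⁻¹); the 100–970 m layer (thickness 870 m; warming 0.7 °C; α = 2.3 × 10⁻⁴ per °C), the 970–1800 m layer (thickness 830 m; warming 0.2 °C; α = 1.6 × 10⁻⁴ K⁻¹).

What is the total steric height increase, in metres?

about 0.221 m

3.2×10⁻⁴ × 100 × 1.7 = 0.05440 m
870 × 0.7 × 2.3×10⁻⁴ = 0.14007 m
830 × 0.2 × 1.6×10⁻⁴ = 0.02656 m
Δh = 0.05440 + 0.14007 + 0.02656 = 0.22103 m ≈ 0.221 m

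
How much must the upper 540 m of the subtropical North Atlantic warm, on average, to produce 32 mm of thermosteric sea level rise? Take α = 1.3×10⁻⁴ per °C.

0.46 K

ΔT = Δh/(αH) = 0.032 / (1.3×10⁻⁴ × 540) ≈ 0.4558 K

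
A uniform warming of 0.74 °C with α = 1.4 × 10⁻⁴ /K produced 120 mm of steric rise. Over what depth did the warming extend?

about 1160 m

H = Δh/(αΔT) = 0.12 / (1.4×10⁻⁴ × 0.74) ≈ 1158 m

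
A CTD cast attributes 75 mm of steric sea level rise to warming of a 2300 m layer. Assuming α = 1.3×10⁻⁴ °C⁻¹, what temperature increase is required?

ΔT = Δh/(αH) = 0.075 / (1.3×10⁻⁴ × 2300) ≈ 0.2508 °C

about 0.25 °C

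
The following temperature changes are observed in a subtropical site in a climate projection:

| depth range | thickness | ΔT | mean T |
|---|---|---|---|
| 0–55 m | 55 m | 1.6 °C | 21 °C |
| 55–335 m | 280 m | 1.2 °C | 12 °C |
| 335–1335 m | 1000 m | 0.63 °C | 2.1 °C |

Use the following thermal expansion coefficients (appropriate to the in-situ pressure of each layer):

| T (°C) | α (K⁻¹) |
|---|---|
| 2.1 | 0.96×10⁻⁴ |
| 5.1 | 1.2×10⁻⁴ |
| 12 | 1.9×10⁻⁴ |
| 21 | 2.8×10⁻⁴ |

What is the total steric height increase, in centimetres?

Layer 1 at 21 °C → α = 2.8×10⁻⁴ K⁻¹
Layer 2 at 12 °C → α = 1.9×10⁻⁴ K⁻¹
Layer 3 at 2.1 °C → α = 0.96×10⁻⁴ K⁻¹
2.8×10⁻⁴ × 1.6 × 55 = 0.02464 m
1.2 × 1.9×10⁻⁴ × 280 = 0.06384 m
335–1335 m: 1000 × 0.96×10⁻⁴ × 0.63 = 0.06048 m
Δh = 0.02464 + 0.06384 + 0.06048 = 0.14896 m ≈ 14.9 cm

14.9 cm of thermosteric rise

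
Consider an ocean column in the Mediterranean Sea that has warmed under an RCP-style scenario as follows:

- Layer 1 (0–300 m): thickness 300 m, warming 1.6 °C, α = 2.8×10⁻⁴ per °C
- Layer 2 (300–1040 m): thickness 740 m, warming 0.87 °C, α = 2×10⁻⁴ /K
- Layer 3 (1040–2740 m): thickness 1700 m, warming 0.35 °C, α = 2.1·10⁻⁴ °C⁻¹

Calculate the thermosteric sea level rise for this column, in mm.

388 mm

0–300 m: 1.6 × 300 × 2.8×10⁻⁴ = 0.13440 m
Layer 2: 2×10⁻⁴ × 740 × 0.87 = 0.12876 m
Layer 3: 1700 × 2.1×10⁻⁴ × 0.35 = 0.12495 m
Δh = 0.13440 + 0.12876 + 0.12495 = 0.38811 m ≈ 388 mm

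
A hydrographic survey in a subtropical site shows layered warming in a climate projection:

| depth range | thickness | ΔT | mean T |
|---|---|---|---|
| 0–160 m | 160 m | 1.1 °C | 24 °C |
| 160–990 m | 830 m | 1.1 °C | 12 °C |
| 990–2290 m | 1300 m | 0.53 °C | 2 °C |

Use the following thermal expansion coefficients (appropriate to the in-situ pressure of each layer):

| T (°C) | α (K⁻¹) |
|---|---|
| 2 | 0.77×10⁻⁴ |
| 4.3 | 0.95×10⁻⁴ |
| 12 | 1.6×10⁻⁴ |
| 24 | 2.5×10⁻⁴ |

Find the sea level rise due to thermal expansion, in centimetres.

Layer 1 at 24 °C → α = 2.5×10⁻⁴ K⁻¹
Layer 2 at 12 °C → α = 1.6×10⁻⁴ K⁻¹
Layer 3 at 2 °C → α = 0.77×10⁻⁴ K⁻¹
1.1 × 2.5×10⁻⁴ × 160 = 0.04400 m
Layer 2: 830 × 1.1 × 1.6×10⁻⁴ = 0.14608 m
1300 × 0.53 × 0.77×10⁻⁴ = 0.053053 m
Δh = 0.04400 + 0.14608 + 0.053053 = 0.243133 m ≈ 24.3 cm

Δh ≈ 24.3 cm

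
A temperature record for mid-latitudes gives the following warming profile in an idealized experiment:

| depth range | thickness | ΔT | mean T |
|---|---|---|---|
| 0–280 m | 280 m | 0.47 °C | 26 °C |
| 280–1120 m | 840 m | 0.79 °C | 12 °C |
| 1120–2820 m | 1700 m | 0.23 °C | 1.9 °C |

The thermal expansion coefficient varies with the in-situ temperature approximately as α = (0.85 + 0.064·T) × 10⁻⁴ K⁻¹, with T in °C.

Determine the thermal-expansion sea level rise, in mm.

Δh = 178 mm

Layer 1: α = (0.85 + 0.064×26)×10⁻⁴ = 2.514×10⁻⁴ K⁻¹
Layer 2: α = (0.85 + 0.064×12)×10⁻⁴ = 1.618×10⁻⁴ K⁻¹
Layer 3: α = (0.85 + 0.064×1.9)×10⁻⁴ = 0.9716×10⁻⁴ K⁻¹
0–280 m: 280 × 2.514×10⁻⁴ × 0.47 = 0.03308424 m
1.618×10⁻⁴ × 840 × 0.79 = 0.10737048 m
1120–2820 m: 0.9716×10⁻⁴ × 0.23 × 1700 = 0.03798956 m
Δh = 0.03308424 + 0.10737048 + 0.03798956 = 0.17844428 m ≈ 178 mm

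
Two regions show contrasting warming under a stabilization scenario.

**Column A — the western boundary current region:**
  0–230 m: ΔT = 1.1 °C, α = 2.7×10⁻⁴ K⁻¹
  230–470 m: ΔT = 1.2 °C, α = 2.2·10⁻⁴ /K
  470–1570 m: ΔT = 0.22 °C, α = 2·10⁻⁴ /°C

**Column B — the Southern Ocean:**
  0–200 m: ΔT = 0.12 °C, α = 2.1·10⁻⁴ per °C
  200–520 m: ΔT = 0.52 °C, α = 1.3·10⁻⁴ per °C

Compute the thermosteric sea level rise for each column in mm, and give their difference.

A 0–230 m: 230 × 2.7×10⁻⁴ × 1.1 = 0.06831 m
A 230–470 m: 1.2 × 240 × 2.2×10⁻⁴ = 0.06336 m
A 470–1570 m: 0.22 × 1100 × 2×10⁻⁴ = 0.04840 m
A total: 0.18007 m
B 0–200 m: 2.1×10⁻⁴ × 0.12 × 200 = 0.00504 m
B Layer 2: 0.52 × 320 × 1.3×10⁻⁴ = 0.021632 m
B total: 0.026672 m
Difference: 0.18007 − 0.026672 = 0.153398 m

A: 180 mm; B: 27 mm; difference 150 mm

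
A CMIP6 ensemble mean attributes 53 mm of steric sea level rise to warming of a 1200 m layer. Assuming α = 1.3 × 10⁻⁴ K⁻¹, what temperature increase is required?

ΔT = Δh/(αH) = 0.053 / (1.3×10⁻⁴ × 1200) ≈ 0.3397 K

ΔT ≈ 0.340 K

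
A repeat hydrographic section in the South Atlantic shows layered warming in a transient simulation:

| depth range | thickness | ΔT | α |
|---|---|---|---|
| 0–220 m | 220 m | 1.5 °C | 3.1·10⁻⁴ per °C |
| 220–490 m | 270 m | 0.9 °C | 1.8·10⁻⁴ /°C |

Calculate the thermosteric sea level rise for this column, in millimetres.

Layer 1: 1.5 × 220 × 3.1×10⁻⁴ = 0.10230 m
0.9 × 270 × 1.8×10⁻⁴ = 0.04374 m
Δh = 0.10230 + 0.04374 = 0.14604 m

about 146 mm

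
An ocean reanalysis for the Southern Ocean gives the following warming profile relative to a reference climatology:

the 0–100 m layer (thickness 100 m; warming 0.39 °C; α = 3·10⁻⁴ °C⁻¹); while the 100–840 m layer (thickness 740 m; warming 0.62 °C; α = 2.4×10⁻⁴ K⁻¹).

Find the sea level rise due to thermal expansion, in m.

0–100 m: 0.39 × 3×10⁻⁴ × 100 = 0.01170 m
Layer 2: 2.4×10⁻⁴ × 0.62 × 740 = 0.110112 m
Δh = 0.01170 + 0.110112 = 0.121812 m ≈ 0.122 m

Δh = 0.122 m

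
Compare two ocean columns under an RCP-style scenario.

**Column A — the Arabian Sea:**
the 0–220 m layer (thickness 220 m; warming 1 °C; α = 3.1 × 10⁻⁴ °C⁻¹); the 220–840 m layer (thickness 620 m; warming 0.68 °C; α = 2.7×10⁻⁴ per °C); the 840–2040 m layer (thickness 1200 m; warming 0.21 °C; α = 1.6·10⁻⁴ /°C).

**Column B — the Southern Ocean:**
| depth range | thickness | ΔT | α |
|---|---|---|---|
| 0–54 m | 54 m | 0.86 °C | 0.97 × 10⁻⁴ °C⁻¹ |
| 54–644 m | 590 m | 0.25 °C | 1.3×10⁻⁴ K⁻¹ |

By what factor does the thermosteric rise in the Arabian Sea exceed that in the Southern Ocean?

A 220 × 3.1×10⁻⁴ × 1 = 0.06820 m
A 220–840 m: 0.68 × 620 × 2.7×10⁻⁴ = 0.113832 m
A Layer 3: 0.21 × 1.6×10⁻⁴ × 1200 = 0.04032 m
A total: 0.222352 m
B Layer 1: 0.97×10⁻⁴ × 0.86 × 54 = 0.00450468 m
B 590 × 1.3×10⁻⁴ × 0.25 = 0.019175 m
B total: 0.02367968 m
Ratio: 0.222352 / 0.02367968 ≈ 9.390

≈ 9.4×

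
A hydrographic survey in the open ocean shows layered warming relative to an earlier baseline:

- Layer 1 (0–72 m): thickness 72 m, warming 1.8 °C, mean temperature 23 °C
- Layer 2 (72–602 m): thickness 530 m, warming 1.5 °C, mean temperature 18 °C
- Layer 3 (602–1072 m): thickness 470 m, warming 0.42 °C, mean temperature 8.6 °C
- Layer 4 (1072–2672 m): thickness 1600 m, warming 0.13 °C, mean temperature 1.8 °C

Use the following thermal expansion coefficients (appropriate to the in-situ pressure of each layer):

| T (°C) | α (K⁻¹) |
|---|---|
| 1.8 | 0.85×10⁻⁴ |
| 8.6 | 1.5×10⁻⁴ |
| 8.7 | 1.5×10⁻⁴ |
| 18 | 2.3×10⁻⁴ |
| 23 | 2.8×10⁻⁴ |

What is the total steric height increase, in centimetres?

26.6 cm

Layer 1 at 23 °C → α = 2.8×10⁻⁴ K⁻¹
Layer 2 at 18 °C → α = 2.3×10⁻⁴ K⁻¹
Layer 3 at 8.6 °C → α = 1.5×10⁻⁴ K⁻¹
Layer 4 at 1.8 °C → α = 0.85×10⁻⁴ K⁻¹
0–72 m: 2.8×10⁻⁴ × 1.8 × 72 = 0.036288 m
Layer 2: 530 × 2.3×10⁻⁴ × 1.5 = 0.18285 m
Layer 3: 470 × 0.42 × 1.5×10⁻⁴ = 0.02961 m
1072–2672 m: 0.85×10⁻⁴ × 1600 × 0.13 = 0.01768 m
Δh = 0.036288 + 0.18285 + 0.02961 + 0.01768 = 0.266428 m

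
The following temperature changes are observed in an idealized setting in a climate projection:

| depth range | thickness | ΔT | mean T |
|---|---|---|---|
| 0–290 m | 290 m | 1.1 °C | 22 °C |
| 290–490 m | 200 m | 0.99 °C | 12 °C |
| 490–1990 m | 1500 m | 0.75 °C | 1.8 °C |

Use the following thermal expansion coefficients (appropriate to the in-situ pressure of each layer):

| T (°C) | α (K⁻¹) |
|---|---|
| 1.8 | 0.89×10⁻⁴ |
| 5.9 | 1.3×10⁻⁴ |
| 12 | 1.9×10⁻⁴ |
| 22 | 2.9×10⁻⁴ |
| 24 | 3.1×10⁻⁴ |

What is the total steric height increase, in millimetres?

Layer 1 at 22 °C → α = 2.9×10⁻⁴ K⁻¹
Layer 2 at 12 °C → α = 1.9×10⁻⁴ K⁻¹
Layer 3 at 1.8 °C → α = 0.89×10⁻⁴ K⁻¹
Layer 1: 1.1 × 2.9×10⁻⁴ × 290 = 0.09251 m
1.9×10⁻⁴ × 0.99 × 200 = 0.03762 m
Layer 3: 0.89×10⁻⁴ × 1500 × 0.75 = 0.100125 m
Δh = 0.09251 + 0.03762 + 0.100125 = 0.230255 m ≈ 230 mm

about 230 mm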